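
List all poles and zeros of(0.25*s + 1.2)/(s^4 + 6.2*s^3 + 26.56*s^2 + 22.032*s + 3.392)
Set denominator = 0: s^4 + 6.2*s^3 + 26.56*s^2 + 22.032*s + 3.392 = (s + 0.8)(s + 0.2)(s^2 + 5.2*s + 21.2) = 0 → Poles: -0.2, -0.8, -2.6 + 3.8j, -2.6 - 3.8j
Set numerator = 0: 0.25*s + 1.2 = 0 → Zeros: -4.8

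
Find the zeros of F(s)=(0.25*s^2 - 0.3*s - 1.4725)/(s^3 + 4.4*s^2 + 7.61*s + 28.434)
Set numerator = 0: 0.25*s^2 - 0.3*s - 1.4725 = 0.25*(s + 1.9)(s - 3.1) = 0 → Zeros: -1.9, 3.1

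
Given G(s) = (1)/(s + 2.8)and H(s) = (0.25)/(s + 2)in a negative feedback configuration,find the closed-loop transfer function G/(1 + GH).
Closed-loop T = G/(1+GH).
Numerator: G_num * H_den = s + 2.
Denominator: G_den * H_den + G_num * H_num = (s^2 + 4.8*s + 5.6) + (0.25) = s^2 + 4.8*s + 5.85.
T(s) = (s + 2)/(s^2 + 4.8*s + 5.85)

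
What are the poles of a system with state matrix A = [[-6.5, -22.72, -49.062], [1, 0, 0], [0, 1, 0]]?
Eigenvalues solve det(λI - A) = 0.
Characteristic polynomial: λ^3 + 6.5*λ^2 + 22.72*λ + 49.062 = 0.
Factor: (λ + 3.9)(λ^2 + 2.6*λ + 12.58) = 0.
Roots: -1.3 + 3.3j, -1.3 - 3.3j, -3.9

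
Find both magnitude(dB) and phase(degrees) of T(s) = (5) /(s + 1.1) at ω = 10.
Substitute s = j*10: T(j10) = 0.0543425 - 0.494022j.
|T| = 20*log₁₀(sqrt(Re²+Im²)) = -6.07 dB.
∠T = atan2(Im, Re) = -83.72°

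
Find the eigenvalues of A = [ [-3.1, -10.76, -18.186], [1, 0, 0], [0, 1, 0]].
Eigenvalues solve det(λI - A) = 0.
Characteristic polynomial: λ^3 + 3.1*λ^2 + 10.76*λ + 18.186 = 0.
Factor: (λ + 2.1)(λ^2 + λ + 8.66) = 0.
Roots: -0.5 + 2.9j, -0.5 - 2.9j, -2.1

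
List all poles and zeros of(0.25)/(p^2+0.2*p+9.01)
Set denominator = 0: p^2 + 0.2*p + 9.01 = 0 → Poles: -0.1 + 3j, -0.1 - 3j
Numerator is a nonzero constant (0.25) → Zeros: none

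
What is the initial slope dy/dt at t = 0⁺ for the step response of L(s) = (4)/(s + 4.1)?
IVT: y'(0⁺) = lim_{s→∞} s²·Y(s) = lim_{s→∞} s·L(s).
deg(num) = 0, deg(den) = 1, relative degree = 1, so s·L(s) → (leading num)/(leading den) = 4/1 = 4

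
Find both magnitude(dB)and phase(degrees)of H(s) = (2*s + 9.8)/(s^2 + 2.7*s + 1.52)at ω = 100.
Substitute s = j*100: H(j100) = -0.000439664 - 0.0200149j.
|H| = 20*log₁₀(sqrt(Re²+Im²)) = -33.97 dB.
∠H = atan2(Im, Re) = -91.26°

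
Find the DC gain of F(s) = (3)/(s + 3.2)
DC gain = F(0) = num(0)/den(0) = 3/3.2 = 0.9375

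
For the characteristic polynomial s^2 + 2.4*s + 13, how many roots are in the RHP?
Poles: -1.2 + 3.4j, -1.2 - 3.4j. RHP poles (Re>0): 0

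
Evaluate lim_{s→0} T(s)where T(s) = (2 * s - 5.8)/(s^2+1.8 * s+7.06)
DC gain = T(0) = num(0)/den(0) = -5.8/7.06 = -0.8215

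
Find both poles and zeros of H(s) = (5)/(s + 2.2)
Set denominator = 0: s + 2.2 = 0 → Poles: -2.2
Numerator is a nonzero constant (5) → Zeros: none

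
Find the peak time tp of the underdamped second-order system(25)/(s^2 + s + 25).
Standard form: ωn²/(s²+2ζωn·s+ωn²) → ωn = 5, ζ = 0.1.
ωd = ωn·√(1-ζ²) = 5·√(1-0.1²) = 4.975.
tp = π/ωd = π/4.975 = 0.6315 s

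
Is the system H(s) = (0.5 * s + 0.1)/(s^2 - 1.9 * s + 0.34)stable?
Denominator: s^2 - 1.9*s + 0.34 = (s - 0.2)(s - 1.7). Poles: 0.2, 1.7. All Re(p)<0: No (unstable)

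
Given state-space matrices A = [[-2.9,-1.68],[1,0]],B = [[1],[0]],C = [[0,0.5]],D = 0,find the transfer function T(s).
T(s) = C(sI - A)⁻¹B + D.
Characteristic polynomial det(sI - A) = s^2 + 2.9*s + 1.68.
Numerator from C·adj(sI-A)·B + D·det(sI-A) = 0.5.
T(s) = (0.5)/(s^2 + 2.9*s + 1.68)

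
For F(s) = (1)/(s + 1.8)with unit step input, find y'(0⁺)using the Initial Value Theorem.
IVT: y'(0⁺) = lim_{s→∞} s²·Y(s) = lim_{s→∞} s·F(s).
deg(num) = 0, deg(den) = 1, relative degree = 1, so s·F(s) → (leading num)/(leading den) = 1/1 = 1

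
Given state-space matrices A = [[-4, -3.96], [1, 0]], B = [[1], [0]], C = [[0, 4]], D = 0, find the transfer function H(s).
H(s) = C(sI - A)⁻¹B + D.
Characteristic polynomial det(sI - A) = s^2 + 4*s + 3.96.
Numerator from C·adj(sI-A)·B + D·det(sI-A) = 4.
H(s) = (4)/(s^2 + 4*s + 3.96)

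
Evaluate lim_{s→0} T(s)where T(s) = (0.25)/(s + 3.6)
DC gain = T(0) = num(0)/den(0) = 0.25/3.6 = 0.06944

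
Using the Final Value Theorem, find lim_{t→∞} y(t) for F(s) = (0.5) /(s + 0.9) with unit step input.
FVT: lim_{t→∞} y(t) = lim_{s→0} s*Y(s) where Y(s) = F(s)/s.
= lim_{s→0} F(s) = F(0) = num(0)/den(0) = 0.5/0.9 = 0.5556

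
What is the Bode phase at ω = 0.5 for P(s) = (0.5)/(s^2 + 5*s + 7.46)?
Substitute s = j*0.5: P(j0.5) = 0.0619053 - 0.0214651j.
∠P(j0.5) = atan2(Im, Re) = atan2(-0.0214651, 0.0619053) = -19.12°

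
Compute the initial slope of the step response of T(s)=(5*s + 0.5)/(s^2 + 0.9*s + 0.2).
IVT: y'(0⁺) = lim_{s→∞} s²·Y(s) = lim_{s→∞} s·T(s).
deg(num) = 1, deg(den) = 2, relative degree = 1, so s·T(s) → (leading num)/(leading den) = 5/1 = 5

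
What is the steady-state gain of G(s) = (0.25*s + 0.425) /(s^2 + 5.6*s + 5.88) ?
DC gain = G(0) = num(0)/den(0) = 0.425/5.88 = 0.07228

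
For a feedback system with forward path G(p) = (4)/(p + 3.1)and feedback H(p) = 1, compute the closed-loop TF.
Closed-loop T = G/(1+GH).
Numerator: G_num * H_den = 4.
Denominator: G_den * H_den + G_num * H_num = (p + 3.1) + (4) = p + 7.1.
T(p) = (4)/(p + 7.1)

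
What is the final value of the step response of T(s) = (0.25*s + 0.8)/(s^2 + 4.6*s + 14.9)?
FVT: lim_{t→∞} y(t) = lim_{s→0} s*Y(s) where Y(s) = T(s)/s.
= lim_{s→0} T(s) = T(0) = num(0)/den(0) = 0.8/14.9 = 0.05369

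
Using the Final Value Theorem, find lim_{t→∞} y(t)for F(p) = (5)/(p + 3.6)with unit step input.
FVT: lim_{t→∞} y(t) = lim_{p→0} p*Y(p) where Y(p) = F(p)/p.
= lim_{p→0} F(p) = F(0) = num(0)/den(0) = 5/3.6 = 1.389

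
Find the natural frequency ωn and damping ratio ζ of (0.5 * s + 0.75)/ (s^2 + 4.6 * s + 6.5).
Underdamped: complex pole -2.3 + 1.1j. ωn = |pole| = 2.55, ζ = -Re(pole)/ωn = 0.9021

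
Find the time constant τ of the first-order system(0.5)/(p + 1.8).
First-order system: τ = -1/pole. Pole = -1.8. τ = -1/(-1.8) = 0.5556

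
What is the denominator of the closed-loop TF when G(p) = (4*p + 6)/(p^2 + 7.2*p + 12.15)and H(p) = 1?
Characteristic poly = G_den * H_den + G_num * H_num = (p^2 + 7.2*p + 12.15) + (4*p + 6) = p^2 + 11.2*p + 18.15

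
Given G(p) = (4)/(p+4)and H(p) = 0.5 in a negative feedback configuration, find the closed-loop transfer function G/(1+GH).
Closed-loop T = G/(1+GH).
Numerator: G_num * H_den = 4.
Denominator: G_den * H_den + G_num * H_num = (p + 4) + (2) = p + 6.
T(p) = (4)/(p + 6)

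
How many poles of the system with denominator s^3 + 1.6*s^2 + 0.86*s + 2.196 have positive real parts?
s^3 + 1.6*s^2 + 0.86*s + 2.196 = (s + 1.8)(s^2 - 0.2*s + 1.22). Poles: -1.8, 0.1 + 1.1j, 0.1 - 1.1j. RHP poles (Re>0): 2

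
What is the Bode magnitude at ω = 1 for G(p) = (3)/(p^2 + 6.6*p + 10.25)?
Substitute p = j*1: G(j1) = 0.214912 - 0.153343j.
|G(j1)| = sqrt(Re² + Im²) = 0.264.
20*log₁₀(0.264) = -11.57 dB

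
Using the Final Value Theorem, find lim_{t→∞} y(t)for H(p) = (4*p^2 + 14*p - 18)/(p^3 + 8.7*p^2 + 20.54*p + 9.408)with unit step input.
FVT: lim_{t→∞} y(t) = lim_{p→0} p*Y(p) where Y(p) = H(p)/p.
= lim_{p→0} H(p) = H(0) = num(0)/den(0) = -18/9.408 = -1.913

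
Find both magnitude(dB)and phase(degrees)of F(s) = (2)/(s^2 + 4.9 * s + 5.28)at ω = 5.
Substitute s = j*5: F(j5) = -0.0398735 - 0.0495386j.
|F| = 20*log₁₀(sqrt(Re²+Im²)) = -23.93 dB.
∠F = atan2(Im, Re) = -128.83°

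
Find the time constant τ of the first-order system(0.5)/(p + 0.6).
First-order system: τ = -1/pole. Pole = -0.6. τ = -1/(-0.6) = 1.667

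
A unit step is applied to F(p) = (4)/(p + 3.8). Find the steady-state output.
FVT: lim_{t→∞} y(t) = lim_{p→0} p*Y(p) where Y(p) = F(p)/p.
= lim_{p→0} F(p) = F(0) = num(0)/den(0) = 4/3.8 = 1.053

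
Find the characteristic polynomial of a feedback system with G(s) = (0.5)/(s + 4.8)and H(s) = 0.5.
Characteristic poly = G_den * H_den + G_num * H_num = (s + 4.8) + (0.25) = s + 5.05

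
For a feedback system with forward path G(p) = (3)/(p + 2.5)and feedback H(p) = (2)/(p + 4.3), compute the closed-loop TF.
Closed-loop T = G/(1+GH).
Numerator: G_num * H_den = 3*p + 12.9.
Denominator: G_den * H_den + G_num * H_num = (p^2 + 6.8*p + 10.75) + (6) = p^2 + 6.8*p + 16.75.
T(p) = (3*p + 12.9)/(p^2 + 6.8*p + 16.75)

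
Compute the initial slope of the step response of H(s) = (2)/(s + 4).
IVT: y'(0⁺) = lim_{s→∞} s²·Y(s) = lim_{s→∞} s·H(s).
deg(num) = 0, deg(den) = 1, relative degree = 1, so s·H(s) → (leading num)/(leading den) = 2/1 = 2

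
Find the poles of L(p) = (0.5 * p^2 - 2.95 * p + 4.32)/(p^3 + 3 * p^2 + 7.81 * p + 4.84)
Set denominator = 0: p^3 + 3*p^2 + 7.81*p + 4.84 = (p + 0.8)(p^2 + 2.2*p + 6.05) = 0 → Poles: -0.8, -1.1 + 2.2j, -1.1 - 2.2j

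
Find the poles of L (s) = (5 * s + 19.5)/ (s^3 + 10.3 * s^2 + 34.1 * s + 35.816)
Set denominator = 0: s^3 + 10.3*s^2 + 34.1*s + 35.816 = (s + 2.2)(s + 4.4)(s + 3.7) = 0 → Poles: -2.2, -3.7, -4.4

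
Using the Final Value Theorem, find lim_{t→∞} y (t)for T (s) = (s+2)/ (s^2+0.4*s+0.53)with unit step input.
FVT: lim_{t→∞} y(t) = lim_{s→0} s*Y(s) where Y(s) = T(s)/s.
= lim_{s→0} T(s) = T(0) = num(0)/den(0) = 2/0.53 = 3.774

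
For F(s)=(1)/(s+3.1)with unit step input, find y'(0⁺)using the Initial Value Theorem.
IVT: y'(0⁺) = lim_{s→∞} s²·Y(s) = lim_{s→∞} s·F(s).
deg(num) = 0, deg(den) = 1, relative degree = 1, so s·F(s) → (leading num)/(leading den) = 1/1 = 1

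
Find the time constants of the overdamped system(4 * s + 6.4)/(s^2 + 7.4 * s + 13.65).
Overdamped: real poles at -3.9, -3.5. τ = -1/pole → τ₁ = 0.2564, τ₂ = 0.2857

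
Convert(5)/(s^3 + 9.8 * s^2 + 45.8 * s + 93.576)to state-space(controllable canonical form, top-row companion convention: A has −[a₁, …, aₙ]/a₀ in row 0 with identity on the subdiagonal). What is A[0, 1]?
Reachable canonical form for den = s^3 + 9.8*s^2 + 45.8*s + 93.576: top row of A = -[a₁,a₂,...,aₙ]/a₀, ones on the subdiagonal, zeros elsewhere.
A = [[-9.8, -45.8, -93.576], [1, 0, 0], [0, 1, 0]].
A[0,1] = -45.8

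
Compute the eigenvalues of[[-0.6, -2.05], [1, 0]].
Eigenvalues solve det(λI - A) = 0.
Characteristic polynomial: λ^2 + 0.6*λ + 2.05 = 0.
Roots: -0.3 + 1.4j, -0.3 - 1.4j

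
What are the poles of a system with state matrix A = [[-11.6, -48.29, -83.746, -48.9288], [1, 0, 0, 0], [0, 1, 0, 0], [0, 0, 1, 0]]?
Eigenvalues solve det(λI - A) = 0.
Characteristic polynomial: λ^4 + 11.6*λ^3 + 48.29*λ^2 + 83.746*λ + 48.9288 = 0.
Factor: (λ + 3.8)(λ + 2.9)(λ + 1.2)(λ + 3.7) = 0.
Roots: -1.2, -2.9, -3.7, -3.8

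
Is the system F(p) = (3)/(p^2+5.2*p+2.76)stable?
Denominator: p^2 + 5.2*p + 2.76 = (p + 4.6)(p + 0.6). Poles: -0.6, -4.6. All Re(p)<0: Yes (stable)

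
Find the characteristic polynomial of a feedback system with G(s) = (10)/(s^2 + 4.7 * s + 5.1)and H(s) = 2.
Characteristic poly = G_den * H_den + G_num * H_num = (s^2 + 4.7*s + 5.1) + (20) = s^2 + 4.7*s + 25.1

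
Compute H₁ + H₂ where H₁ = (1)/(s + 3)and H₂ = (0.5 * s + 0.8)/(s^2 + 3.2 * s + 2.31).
Parallel: H = H₁ + H₂ = (n₁·d₂ + n₂·d₁)/(d₁·d₂).
n₁·d₂ = s^2 + 3.2*s + 2.31. n₂·d₁ = 0.5*s^2 + 2.3*s + 2.4. Sum = 1.5*s^2 + 5.5*s + 4.71. d₁·d₂ = s^3 + 6.2*s^2 + 11.91*s + 6.93.
H(s) = (1.5*s^2 + 5.5*s + 4.71)/(s^3 + 6.2*s^2 + 11.91*s + 6.93)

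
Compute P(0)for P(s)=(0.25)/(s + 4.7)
DC gain = P(0) = num(0)/den(0) = 0.25/4.7 = 0.05319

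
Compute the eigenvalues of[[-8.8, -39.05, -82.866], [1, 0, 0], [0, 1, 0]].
Eigenvalues solve det(λI - A) = 0.
Characteristic polynomial: λ^3 + 8.8*λ^2 + 39.05*λ + 82.866 = 0.
Factor: (λ + 4.2)(λ^2 + 4.6*λ + 19.73) = 0.
Roots: -2.3 + 3.8j, -2.3 - 3.8j, -4.2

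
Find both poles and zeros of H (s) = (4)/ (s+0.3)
Set denominator = 0: s + 0.3 = 0 → Poles: -0.3
Numerator is a nonzero constant (4) → Zeros: none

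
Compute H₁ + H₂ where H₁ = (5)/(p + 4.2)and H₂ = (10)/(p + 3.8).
Parallel: H = H₁ + H₂ = (n₁·d₂ + n₂·d₁)/(d₁·d₂).
n₁·d₂ = 5*p + 19. n₂·d₁ = 10*p + 42. Sum = 15*p + 61. d₁·d₂ = p^2 + 8*p + 15.96.
H(p) = (15*p + 61)/(p^2 + 8*p + 15.96)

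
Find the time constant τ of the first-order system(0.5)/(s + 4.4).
First-order system: τ = -1/pole. Pole = -4.4. τ = -1/(-4.4) = 0.2273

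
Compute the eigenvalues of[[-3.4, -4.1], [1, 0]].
Eigenvalues solve det(λI - A) = 0.
Characteristic polynomial: λ^2 + 3.4*λ + 4.1 = 0.
Roots: -1.7 + 1.1j, -1.7 - 1.1j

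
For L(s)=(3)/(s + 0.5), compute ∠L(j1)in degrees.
Substitute s = j*1: L(j1) = 1.2 - 2.4j.
∠L(j1) = atan2(Im, Re) = atan2(-2.4, 1.2) = -63.43°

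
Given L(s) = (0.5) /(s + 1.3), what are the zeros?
Numerator is a nonzero constant (0.5) → Zeros: none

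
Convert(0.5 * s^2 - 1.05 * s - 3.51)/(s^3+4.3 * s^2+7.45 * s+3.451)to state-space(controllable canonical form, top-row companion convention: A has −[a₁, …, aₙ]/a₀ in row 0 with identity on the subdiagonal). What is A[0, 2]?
Reachable canonical form for den = s^3 + 4.3*s^2 + 7.45*s + 3.451: top row of A = -[a₁,a₂,...,aₙ]/a₀, ones on the subdiagonal, zeros elsewhere.
A = [[-4.3, -7.45, -3.451], [1, 0, 0], [0, 1, 0]].
A[0,2] = -3.451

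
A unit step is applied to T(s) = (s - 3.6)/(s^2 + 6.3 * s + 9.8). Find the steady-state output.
FVT: lim_{t→∞} y(t) = lim_{s→0} s*Y(s) where Y(s) = T(s)/s.
= lim_{s→0} T(s) = T(0) = num(0)/den(0) = -3.6/9.8 = -0.3673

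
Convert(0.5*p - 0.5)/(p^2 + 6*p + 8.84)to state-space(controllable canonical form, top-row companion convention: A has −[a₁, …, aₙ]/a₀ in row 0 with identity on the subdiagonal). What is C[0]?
Reachable canonical form: C = numerator coefficients (right-aligned, zero-padded to length n).
num = 0.5*p - 0.5, C = [[0.5, -0.5]].
C[0] = 0.5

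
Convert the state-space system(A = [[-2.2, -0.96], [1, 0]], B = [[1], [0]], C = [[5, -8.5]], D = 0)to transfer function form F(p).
F(p) = C(pI - A)⁻¹B + D.
Characteristic polynomial det(pI - A) = p^2 + 2.2*p + 0.96.
Numerator from C·adj(pI-A)·B + D·det(pI-A) = 5*p - 8.5.
F(p) = (5*p - 8.5)/(p^2 + 2.2*p + 0.96)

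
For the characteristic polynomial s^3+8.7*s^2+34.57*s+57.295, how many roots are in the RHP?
s^3 + 8.7*s^2 + 34.57*s + 57.295 = (s + 3.5)(s^2 + 5.2*s + 16.37). Poles: -2.6 + 3.1j, -2.6 - 3.1j, -3.5. RHP poles (Re>0): 0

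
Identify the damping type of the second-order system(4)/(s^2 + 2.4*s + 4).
Standard form: ωn²/(s²+2ζωn·s+ωn²) gives ωn=2, ζ=0.6.
Underdamped (ζ = 0.6 < 1)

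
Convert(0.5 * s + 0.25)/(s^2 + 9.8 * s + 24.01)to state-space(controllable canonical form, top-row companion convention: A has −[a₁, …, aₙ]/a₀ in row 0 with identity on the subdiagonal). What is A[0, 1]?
Reachable canonical form for den = s^2 + 9.8*s + 24.01: top row of A = -[a₁,a₂,...,aₙ]/a₀, ones on the subdiagonal, zeros elsewhere.
A = [[-9.8, -24.01], [1, 0]].
A[0,1] = -24.01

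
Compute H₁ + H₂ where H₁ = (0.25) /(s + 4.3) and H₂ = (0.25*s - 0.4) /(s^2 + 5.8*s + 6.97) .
Parallel: H = H₁ + H₂ = (n₁·d₂ + n₂·d₁)/(d₁·d₂).
n₁·d₂ = 0.25*s^2 + 1.45*s + 1.7425. n₂·d₁ = 0.25*s^2 + 0.675*s - 1.72. Sum = 0.5*s^2 + 2.125*s + 0.0225. d₁·d₂ = s^3 + 10.1*s^2 + 31.91*s + 29.971.
H(s) = (0.5*s^2 + 2.125*s + 0.0225)/(s^3 + 10.1*s^2 + 31.91*s + 29.971)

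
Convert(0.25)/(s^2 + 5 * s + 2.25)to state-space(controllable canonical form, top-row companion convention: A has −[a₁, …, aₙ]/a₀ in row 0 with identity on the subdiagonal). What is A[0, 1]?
Reachable canonical form for den = s^2 + 5*s + 2.25: top row of A = -[a₁,a₂,...,aₙ]/a₀, ones on the subdiagonal, zeros elsewhere.
A = [[-5, -2.25], [1, 0]].
A[0,1] = -2.25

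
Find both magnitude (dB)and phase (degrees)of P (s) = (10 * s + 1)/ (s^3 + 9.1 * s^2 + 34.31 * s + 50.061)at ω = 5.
Substitute s = j*5: P(j5) = 0.063892 - 0.265025j.
|P| = 20*log₁₀(sqrt(Re²+Im²)) = -11.29 dB.
∠P = atan2(Im, Re) = -76.45°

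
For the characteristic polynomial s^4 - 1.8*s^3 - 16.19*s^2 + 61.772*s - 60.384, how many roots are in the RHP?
s^4 - 1.8*s^3 - 16.19*s^2 + 61.772*s - 60.384 = (s + 4.8)(s - 2)(s^2 - 4.6*s + 6.29). Poles: -4.8, 2, 2.3 + 1j, 2.3 - 1j. RHP poles (Re>0): 3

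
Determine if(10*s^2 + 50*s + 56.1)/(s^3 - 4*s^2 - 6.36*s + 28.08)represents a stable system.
Denominator: s^3 - 4*s^2 - 6.36*s + 28.08 = (s - 3)(s - 3.6)(s + 2.6). Poles: -2.6, 3, 3.6. All Re(p)<0: No (unstable)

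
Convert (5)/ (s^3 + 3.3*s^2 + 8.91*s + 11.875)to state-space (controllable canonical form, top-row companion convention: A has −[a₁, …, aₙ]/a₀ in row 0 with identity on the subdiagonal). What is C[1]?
Reachable canonical form: C = numerator coefficients (right-aligned, zero-padded to length n).
num = 5, C = [[0, 0, 5]].
C[1] = 0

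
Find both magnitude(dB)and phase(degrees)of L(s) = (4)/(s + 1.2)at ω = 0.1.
Substitute s = j*0.1: L(j0.1) = 3.31034 - 0.275862j.
|L| = 20*log₁₀(sqrt(Re²+Im²)) = 10.43 dB.
∠L = atan2(Im, Re) = -4.76°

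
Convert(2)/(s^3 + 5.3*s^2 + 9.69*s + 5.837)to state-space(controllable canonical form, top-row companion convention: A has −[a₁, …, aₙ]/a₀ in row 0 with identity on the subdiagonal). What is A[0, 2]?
Reachable canonical form for den = s^3 + 5.3*s^2 + 9.69*s + 5.837: top row of A = -[a₁,a₂,...,aₙ]/a₀, ones on the subdiagonal, zeros elsewhere.
A = [[-5.3, -9.69, -5.837], [1, 0, 0], [0, 1, 0]].
A[0,2] = -5.837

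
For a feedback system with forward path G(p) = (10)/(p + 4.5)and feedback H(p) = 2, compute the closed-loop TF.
Closed-loop T = G/(1+GH).
Numerator: G_num * H_den = 10.
Denominator: G_den * H_den + G_num * H_num = (p + 4.5) + (20) = p + 24.5.
T(p) = (10)/(p + 24.5)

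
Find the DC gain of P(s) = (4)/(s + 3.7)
DC gain = P(0) = num(0)/den(0) = 4/3.7 = 1.081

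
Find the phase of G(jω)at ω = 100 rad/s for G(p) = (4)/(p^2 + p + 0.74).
Substitute p = j*100: G(j100) = -0.00039999 - 4.00019e-06j.
∠G(j100) = atan2(Im, Re) = atan2(-4.00019e-06, -0.00039999) = -179.43°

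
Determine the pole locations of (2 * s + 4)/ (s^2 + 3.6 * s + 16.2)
Set denominator = 0: s^2 + 3.6*s + 16.2 = 0 → Poles: -1.8 + 3.6j, -1.8 - 3.6j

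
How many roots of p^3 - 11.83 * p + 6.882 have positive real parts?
Factor: p^3 - 11.83*p + 6.882 = (p - 0.6)(p + 3.7)(p - 3.1).
Roots: -3.7, 0.6, 3.1.
RHP roots (Re>0): 2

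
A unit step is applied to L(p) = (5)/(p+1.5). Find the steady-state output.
FVT: lim_{t→∞} y(t) = lim_{p→0} p*Y(p) where Y(p) = L(p)/p.
= lim_{p→0} L(p) = L(0) = num(0)/den(0) = 5/1.5 = 3.333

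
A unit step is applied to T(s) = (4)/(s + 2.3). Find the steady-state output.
FVT: lim_{t→∞} y(t) = lim_{s→0} s*Y(s) where Y(s) = T(s)/s.
= lim_{s→0} T(s) = T(0) = num(0)/den(0) = 4/2.3 = 1.739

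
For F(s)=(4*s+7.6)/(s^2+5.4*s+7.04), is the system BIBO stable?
Denominator: s^2 + 5.4*s + 7.04 = (s + 2.2)(s + 3.2). Poles: -2.2, -3.2. All Re(p)<0: Yes (stable)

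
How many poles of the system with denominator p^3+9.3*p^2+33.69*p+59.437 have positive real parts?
p^3 + 9.3*p^2 + 33.69*p + 59.437 = (p + 4.9)(p^2 + 4.4*p + 12.13). Poles: -2.2 + 2.7j, -2.2 - 2.7j, -4.9. RHP poles (Re>0): 0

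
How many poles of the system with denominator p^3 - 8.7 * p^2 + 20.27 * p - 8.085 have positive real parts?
p^3 - 8.7*p^2 + 20.27*p - 8.085 = (p - 3.3)(p - 4.9)(p - 0.5). Poles: 0.5, 3.3, 4.9. RHP poles (Re>0): 3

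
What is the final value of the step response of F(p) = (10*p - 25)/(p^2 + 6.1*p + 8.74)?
FVT: lim_{t→∞} y(t) = lim_{p→0} p*Y(p) where Y(p) = F(p)/p.
= lim_{p→0} F(p) = F(0) = num(0)/den(0) = -25/8.74 = -2.86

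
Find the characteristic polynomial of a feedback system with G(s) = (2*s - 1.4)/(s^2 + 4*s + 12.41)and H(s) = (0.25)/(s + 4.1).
Characteristic poly = G_den * H_den + G_num * H_num = (s^3 + 8.1*s^2 + 28.81*s + 50.881) + (0.5*s - 0.35) = s^3 + 8.1*s^2 + 29.31*s + 50.531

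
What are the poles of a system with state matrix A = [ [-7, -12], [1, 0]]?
Eigenvalues solve det(λI - A) = 0.
Characteristic polynomial: λ^2 + 7*λ + 12 = 0.
Factor: (λ + 3)(λ + 4) = 0.
Roots: -3, -4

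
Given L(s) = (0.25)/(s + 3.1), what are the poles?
Set denominator = 0: s + 3.1 = 0 → Poles: -3.1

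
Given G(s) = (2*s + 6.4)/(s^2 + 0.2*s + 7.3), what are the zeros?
Set numerator = 0: 2*s + 6.4 = 0 → Zeros: -3.2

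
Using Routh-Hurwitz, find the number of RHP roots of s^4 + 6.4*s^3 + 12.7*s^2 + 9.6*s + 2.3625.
Routh array:
s^4: [1, 12.7, 2.3625]; s^3: [6.4, 9.6]; s^2: [11.2, 2.3625]; s^1: [8.25]; s^0: [2.3625]
First column: [1, 6.4, 11.2, 8.25, 2.3625]. Sign changes = RHP roots = 0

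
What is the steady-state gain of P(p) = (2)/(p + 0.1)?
DC gain = P(0) = num(0)/den(0) = 2/0.1 = 20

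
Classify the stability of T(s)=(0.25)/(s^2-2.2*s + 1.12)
Denominator: s^2 - 2.2*s + 1.12 = (s - 1.4)(s - 0.8). Poles: 0.8, 1.4. Unstable (2 pole(s) in RHP)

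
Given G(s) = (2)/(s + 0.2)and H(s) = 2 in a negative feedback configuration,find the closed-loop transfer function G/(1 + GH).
Closed-loop T = G/(1+GH).
Numerator: G_num * H_den = 2.
Denominator: G_den * H_den + G_num * H_num = (s + 0.2) + (4) = s + 4.2.
T(s) = (2)/(s + 4.2)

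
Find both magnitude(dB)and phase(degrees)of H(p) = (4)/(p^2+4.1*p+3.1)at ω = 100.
Substitute p = j*100: H(j100) = -0.000399452 - 1.63826e-05j.
|H| = 20*log₁₀(sqrt(Re²+Im²)) = -67.96 dB.
∠H = atan2(Im, Re) = -177.65°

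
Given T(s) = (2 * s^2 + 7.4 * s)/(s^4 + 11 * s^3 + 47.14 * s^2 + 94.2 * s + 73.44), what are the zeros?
Set numerator = 0: 2*s^2 + 7.4*s = 2*s(s + 3.7) = 0 → Zeros: -3.7, 0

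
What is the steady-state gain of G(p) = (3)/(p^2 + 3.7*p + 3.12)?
DC gain = G(0) = num(0)/den(0) = 3/3.12 = 0.9615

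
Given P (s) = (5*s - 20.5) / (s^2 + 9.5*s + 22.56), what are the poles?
Set denominator = 0: s^2 + 9.5*s + 22.56 = (s + 4.7)(s + 4.8) = 0 → Poles: -4.7, -4.8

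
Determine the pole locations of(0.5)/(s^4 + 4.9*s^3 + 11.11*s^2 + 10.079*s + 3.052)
Set denominator = 0: s^4 + 4.9*s^3 + 11.11*s^2 + 10.079*s + 3.052 = (s + 0.8)(s + 0.7)(s^2 + 3.4*s + 5.45) = 0 → Poles: -0.7, -0.8, -1.7 + 1.6j, -1.7 - 1.6j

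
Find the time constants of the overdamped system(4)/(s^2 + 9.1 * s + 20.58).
Overdamped: real poles at -4.2, -4.9. τ = -1/pole → τ₁ = 0.2381, τ₂ = 0.2041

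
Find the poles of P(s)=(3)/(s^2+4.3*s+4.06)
Set denominator = 0: s^2 + 4.3*s + 4.06 = (s + 1.4)(s + 2.9) = 0 → Poles: -1.4, -2.9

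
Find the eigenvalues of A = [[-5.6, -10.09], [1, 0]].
Eigenvalues solve det(λI - A) = 0.
Characteristic polynomial: λ^2 + 5.6*λ + 10.09 = 0.
Roots: -2.8 + 1.5j, -2.8 - 1.5j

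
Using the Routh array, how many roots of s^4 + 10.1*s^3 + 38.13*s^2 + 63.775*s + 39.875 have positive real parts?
Routh array:
s^4: [1, 38.13, 39.875]; s^3: [10.1, 63.775]; s^2: [31.8156, 39.875]; s^1: [51.1165]; s^0: [39.875]
First column: [1, 10.1, 31.8156, 51.1165, 39.875]. Sign changes = RHP roots = 0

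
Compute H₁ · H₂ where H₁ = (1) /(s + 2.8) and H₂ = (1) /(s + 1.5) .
Series: H = H₁ · H₂ = (n₁·n₂)/(d₁·d₂).
Num: n₁·n₂ = 1. Den: d₁·d₂ = s^2 + 4.3*s + 4.2.
H(s) = (1)/(s^2 + 4.3*s + 4.2)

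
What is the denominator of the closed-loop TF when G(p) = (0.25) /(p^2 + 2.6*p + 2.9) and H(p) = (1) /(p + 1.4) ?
Characteristic poly = G_den * H_den + G_num * H_num = (p^3 + 4*p^2 + 6.54*p + 4.06) + (0.25) = p^3 + 4*p^2 + 6.54*p + 4.31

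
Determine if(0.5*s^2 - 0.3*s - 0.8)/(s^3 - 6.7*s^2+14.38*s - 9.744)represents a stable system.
Denominator: s^3 - 6.7*s^2 + 14.38*s - 9.744 = (s - 2.4)(s - 1.4)(s - 2.9). Poles: 1.4, 2.4, 2.9. All Re(p)<0: No (unstable)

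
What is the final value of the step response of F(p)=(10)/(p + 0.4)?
FVT: lim_{t→∞} y(t) = lim_{p→0} p*Y(p) where Y(p) = F(p)/p.
= lim_{p→0} F(p) = F(0) = num(0)/den(0) = 10/0.4 = 25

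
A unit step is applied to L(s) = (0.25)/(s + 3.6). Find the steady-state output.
FVT: lim_{t→∞} y(t) = lim_{s→0} s*Y(s) where Y(s) = L(s)/s.
= lim_{s→0} L(s) = L(0) = num(0)/den(0) = 0.25/3.6 = 0.06944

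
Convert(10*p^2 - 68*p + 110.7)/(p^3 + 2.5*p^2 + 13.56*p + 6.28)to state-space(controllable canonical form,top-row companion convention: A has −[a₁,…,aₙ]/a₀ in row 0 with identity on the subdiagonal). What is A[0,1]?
Reachable canonical form for den = p^3 + 2.5*p^2 + 13.56*p + 6.28: top row of A = -[a₁,a₂,...,aₙ]/a₀, ones on the subdiagonal, zeros elsewhere.
A = [[-2.5, -13.56, -6.28], [1, 0, 0], [0, 1, 0]].
A[0,1] = -13.56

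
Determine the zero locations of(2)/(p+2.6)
Numerator is a nonzero constant (2) → Zeros: none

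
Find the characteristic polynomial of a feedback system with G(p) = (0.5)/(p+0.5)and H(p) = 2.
Characteristic poly = G_den * H_den + G_num * H_num = (p + 0.5) + (1) = p + 1.5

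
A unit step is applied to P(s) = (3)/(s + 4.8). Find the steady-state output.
FVT: lim_{t→∞} y(t) = lim_{s→0} s*Y(s) where Y(s) = P(s)/s.
= lim_{s→0} P(s) = P(0) = num(0)/den(0) = 3/4.8 = 0.625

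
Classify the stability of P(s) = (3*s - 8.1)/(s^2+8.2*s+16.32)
Denominator: s^2 + 8.2*s + 16.32 = (s + 3.4)(s + 4.8). Poles: -3.4, -4.8. Stable (all poles in LHP)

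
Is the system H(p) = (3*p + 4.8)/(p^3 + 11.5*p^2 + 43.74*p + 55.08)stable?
Denominator: p^3 + 11.5*p^2 + 43.74*p + 55.08 = (p + 3.4)(p + 3.6)(p + 4.5). Poles: -3.4, -3.6, -4.5. All Re(p)<0: Yes (stable)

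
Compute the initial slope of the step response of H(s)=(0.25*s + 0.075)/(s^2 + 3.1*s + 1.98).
IVT: y'(0⁺) = lim_{s→∞} s²·Y(s) = lim_{s→∞} s·H(s).
deg(num) = 1, deg(den) = 2, relative degree = 1, so s·H(s) → (leading num)/(leading den) = 0.25/1 = 0.25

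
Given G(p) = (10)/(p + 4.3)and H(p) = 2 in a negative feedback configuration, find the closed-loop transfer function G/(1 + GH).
Closed-loop T = G/(1+GH).
Numerator: G_num * H_den = 10.
Denominator: G_den * H_den + G_num * H_num = (p + 4.3) + (20) = p + 24.3.
T(p) = (10)/(p + 24.3)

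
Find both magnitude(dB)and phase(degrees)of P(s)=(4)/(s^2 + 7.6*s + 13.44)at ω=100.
Substitute s = j*100: P(j100) = -0.000398232 - 3.03064e-05j.
|P| = 20*log₁₀(sqrt(Re²+Im²)) = -67.97 dB.
∠P = atan2(Im, Re) = -175.65°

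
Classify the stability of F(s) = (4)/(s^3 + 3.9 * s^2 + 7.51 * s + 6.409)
Denominator: s^3 + 3.9*s^2 + 7.51*s + 6.409 = (s + 1.7)(s^2 + 2.2*s + 3.77). Poles: -1.1 + 1.6j, -1.1 - 1.6j, -1.7. Stable (all poles in LHP)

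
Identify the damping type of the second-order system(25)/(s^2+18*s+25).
Standard form: ωn²/(s²+2ζωn·s+ωn²) gives ωn=5, ζ=1.8.
Overdamped (ζ = 1.8 > 1)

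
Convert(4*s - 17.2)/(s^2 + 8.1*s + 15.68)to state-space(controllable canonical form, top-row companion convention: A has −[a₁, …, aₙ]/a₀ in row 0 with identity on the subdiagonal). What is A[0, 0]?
Reachable canonical form for den = s^2 + 8.1*s + 15.68: top row of A = -[a₁,a₂,...,aₙ]/a₀, ones on the subdiagonal, zeros elsewhere.
A = [[-8.1, -15.68], [1, 0]].
A[0,0] = -8.1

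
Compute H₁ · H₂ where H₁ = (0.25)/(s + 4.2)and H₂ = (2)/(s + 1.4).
Series: H = H₁ · H₂ = (n₁·n₂)/(d₁·d₂).
Num: n₁·n₂ = 0.5. Den: d₁·d₂ = s^2 + 5.6*s + 5.88.
H(s) = (0.5)/(s^2 + 5.6*s + 5.88)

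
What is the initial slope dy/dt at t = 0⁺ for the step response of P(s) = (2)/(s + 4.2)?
IVT: y'(0⁺) = lim_{s→∞} s²·Y(s) = lim_{s→∞} s·P(s).
deg(num) = 0, deg(den) = 1, relative degree = 1, so s·P(s) → (leading num)/(leading den) = 2/1 = 2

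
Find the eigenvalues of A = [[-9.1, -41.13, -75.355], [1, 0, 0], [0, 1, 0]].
Eigenvalues solve det(λI - A) = 0.
Characteristic polynomial: λ^3 + 9.1*λ^2 + 41.13*λ + 75.355 = 0.
Factor: (λ + 3.5)(λ^2 + 5.6*λ + 21.53) = 0.
Roots: -2.8 + 3.7j, -2.8 - 3.7j, -3.5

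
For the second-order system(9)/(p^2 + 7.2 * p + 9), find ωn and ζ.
Standard form: ωn²/(p²+2ζωn·p+ωn²).
const=9=ωn² → ωn=3, p coeff=7.2=2ζωn → ζ=1.2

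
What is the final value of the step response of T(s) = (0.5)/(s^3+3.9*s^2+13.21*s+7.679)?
FVT: lim_{t→∞} y(t) = lim_{s→0} s*Y(s) where Y(s) = T(s)/s.
= lim_{s→0} T(s) = T(0) = num(0)/den(0) = 0.5/7.679 = 0.06511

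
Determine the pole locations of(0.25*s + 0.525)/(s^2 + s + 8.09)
Set denominator = 0: s^2 + s + 8.09 = 0 → Poles: -0.5 + 2.8j, -0.5 - 2.8j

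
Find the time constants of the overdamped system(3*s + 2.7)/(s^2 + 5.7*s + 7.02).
Overdamped: real poles at -3.9, -1.8. τ = -1/pole → τ₁ = 0.2564, τ₂ = 0.5556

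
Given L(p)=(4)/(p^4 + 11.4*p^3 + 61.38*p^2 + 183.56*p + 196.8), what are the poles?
Set denominator = 0: p^4 + 11.4*p^3 + 61.38*p^2 + 183.56*p + 196.8 = (p + 4.8)(p + 2)(p^2 + 4.6*p + 20.5) = 0 → Poles: -2, -2.3 + 3.9j, -2.3 - 3.9j, -4.8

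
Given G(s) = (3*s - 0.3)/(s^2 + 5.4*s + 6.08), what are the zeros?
Set numerator = 0: 3*s - 0.3 = 0 → Zeros: 0.1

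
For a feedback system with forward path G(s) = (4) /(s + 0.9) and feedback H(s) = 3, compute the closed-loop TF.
Closed-loop T = G/(1+GH).
Numerator: G_num * H_den = 4.
Denominator: G_den * H_den + G_num * H_num = (s + 0.9) + (12) = s + 12.9.
T(s) = (4)/(s + 12.9)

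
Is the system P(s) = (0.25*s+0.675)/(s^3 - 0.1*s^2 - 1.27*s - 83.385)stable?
Denominator: s^3 - 0.1*s^2 - 1.27*s - 83.385 = (s - 4.5)(s^2 + 4.4*s + 18.53). Poles: -2.2 + 3.7j, -2.2 - 3.7j, 4.5. All Re(p)<0: No (unstable)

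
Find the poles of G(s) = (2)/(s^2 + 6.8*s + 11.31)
Set denominator = 0: s^2 + 6.8*s + 11.31 = (s + 3.9)(s + 2.9) = 0 → Poles: -2.9, -3.9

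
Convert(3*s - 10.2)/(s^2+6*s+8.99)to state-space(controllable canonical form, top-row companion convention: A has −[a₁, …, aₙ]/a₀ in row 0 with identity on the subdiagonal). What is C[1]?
Reachable canonical form: C = numerator coefficients (right-aligned, zero-padded to length n).
num = 3*s - 10.2, C = [[3, -10.2]].
C[1] = -10.2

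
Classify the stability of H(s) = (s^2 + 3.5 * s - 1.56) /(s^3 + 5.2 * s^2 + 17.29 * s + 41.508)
Denominator: s^3 + 5.2*s^2 + 17.29*s + 41.508 = (s + 3.6)(s^2 + 1.6*s + 11.53). Poles: -0.8 + 3.3j, -0.8 - 3.3j, -3.6. Stable (all poles in LHP)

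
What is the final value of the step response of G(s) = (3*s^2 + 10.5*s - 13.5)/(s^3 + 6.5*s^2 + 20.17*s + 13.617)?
FVT: lim_{t→∞} y(t) = lim_{s→0} s*Y(s) where Y(s) = G(s)/s.
= lim_{s→0} G(s) = G(0) = num(0)/den(0) = -13.5/13.617 = -0.9914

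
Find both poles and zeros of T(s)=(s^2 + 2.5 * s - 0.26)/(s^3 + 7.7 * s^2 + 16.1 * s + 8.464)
Set denominator = 0: s^3 + 7.7*s^2 + 16.1*s + 8.464 = (s + 4.6)(s + 2.3)(s + 0.8) = 0 → Poles: -0.8, -2.3, -4.6
Set numerator = 0: s^2 + 2.5*s - 0.26 = (s + 2.6)(s - 0.1) = 0 → Zeros: -2.6, 0.1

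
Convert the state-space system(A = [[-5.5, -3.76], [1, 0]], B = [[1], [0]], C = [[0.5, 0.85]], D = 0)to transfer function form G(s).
G(s) = C(sI - A)⁻¹B + D.
Characteristic polynomial det(sI - A) = s^2 + 5.5*s + 3.76.
Numerator from C·adj(sI-A)·B + D·det(sI-A) = 0.5*s + 0.85.
G(s) = (0.5*s + 0.85)/(s^2 + 5.5*s + 3.76)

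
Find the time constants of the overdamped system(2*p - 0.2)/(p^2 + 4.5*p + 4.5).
Overdamped: real poles at -1.5, -3. τ = -1/pole → τ₁ = 0.6667, τ₂ = 0.3333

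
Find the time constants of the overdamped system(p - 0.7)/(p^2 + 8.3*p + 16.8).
Overdamped: real poles at -4.8, -3.5. τ = -1/pole → τ₁ = 0.2083, τ₂ = 0.2857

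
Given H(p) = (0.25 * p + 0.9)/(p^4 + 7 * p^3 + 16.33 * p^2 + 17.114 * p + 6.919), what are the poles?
Set denominator = 0: p^4 + 7*p^3 + 16.33*p^2 + 17.114*p + 6.919 = (p + 1.1)(p + 3.7)(p^2 + 2.2*p + 1.7) = 0 → Poles: -1.1, -1.1 + 0.7j, -1.1 - 0.7j, -3.7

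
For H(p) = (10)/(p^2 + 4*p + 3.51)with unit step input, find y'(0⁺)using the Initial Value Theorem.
IVT: y'(0⁺) = lim_{p→∞} p²·Y(p) = lim_{p→∞} p·H(p).
deg(num) = 0, deg(den) = 2, relative degree = 2 ≥ 2, so p·H(p) → 0. Initial slope = 0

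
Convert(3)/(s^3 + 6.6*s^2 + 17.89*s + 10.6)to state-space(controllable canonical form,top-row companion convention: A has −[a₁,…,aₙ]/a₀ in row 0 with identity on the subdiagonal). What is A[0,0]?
Reachable canonical form for den = s^3 + 6.6*s^2 + 17.89*s + 10.6: top row of A = -[a₁,a₂,...,aₙ]/a₀, ones on the subdiagonal, zeros elsewhere.
A = [[-6.6, -17.89, -10.6], [1, 0, 0], [0, 1, 0]].
A[0,0] = -6.6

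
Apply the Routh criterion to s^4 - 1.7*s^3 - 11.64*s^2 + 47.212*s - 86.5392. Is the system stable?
Routh array:
s^4: [1, -11.64, -86.5392]; s^3: [-1.7, 47.212]; s^2: [16.1318, -86.5392]; s^1: [38.0923]; s^0: [-86.5392]
First column: [1, -1.7, 16.1318, 38.0923, -86.5392]. Sign changes = 3.
No, unstable (3 RHP root(s))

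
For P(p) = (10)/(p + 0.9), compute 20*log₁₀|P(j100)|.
Substitute p = j*100: P(j100) = 0.000899927 - 0.0999919j.
|P(j100)| = sqrt(Re² + Im²) = 0.1.
20*log₁₀(0.1) = -20.00 dB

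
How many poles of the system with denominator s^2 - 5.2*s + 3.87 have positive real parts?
s^2 - 5.2*s + 3.87 = (s - 0.9)(s - 4.3). Poles: 0.9, 4.3. RHP poles (Re>0): 2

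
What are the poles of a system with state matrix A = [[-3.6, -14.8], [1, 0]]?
Eigenvalues solve det(λI - A) = 0.
Characteristic polynomial: λ^2 + 3.6*λ + 14.8 = 0.
Roots: -1.8 + 3.4j, -1.8 - 3.4j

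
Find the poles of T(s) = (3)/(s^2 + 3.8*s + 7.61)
Set denominator = 0: s^2 + 3.8*s + 7.61 = 0 → Poles: -1.9 + 2j, -1.9 - 2j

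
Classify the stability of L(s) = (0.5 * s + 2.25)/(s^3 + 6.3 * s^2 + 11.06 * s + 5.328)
Denominator: s^3 + 6.3*s^2 + 11.06*s + 5.328 = (s + 1.8)(s + 3.7)(s + 0.8). Poles: -0.8, -1.8, -3.7. Stable (all poles in LHP)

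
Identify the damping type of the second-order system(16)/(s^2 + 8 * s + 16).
Standard form: ωn²/(s²+2ζωn·s+ωn²) gives ωn=4, ζ=1.
Critically damped (ζ = 1)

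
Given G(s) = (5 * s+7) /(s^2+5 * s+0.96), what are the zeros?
Set numerator = 0: 5*s + 7 = 0 → Zeros: -1.4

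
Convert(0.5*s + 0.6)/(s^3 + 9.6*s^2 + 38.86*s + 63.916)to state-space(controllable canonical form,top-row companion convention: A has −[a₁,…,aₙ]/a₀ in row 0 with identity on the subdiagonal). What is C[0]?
Reachable canonical form: C = numerator coefficients (right-aligned, zero-padded to length n).
num = 0.5*s + 0.6, C = [[0, 0.5, 0.6]].
C[0] = 0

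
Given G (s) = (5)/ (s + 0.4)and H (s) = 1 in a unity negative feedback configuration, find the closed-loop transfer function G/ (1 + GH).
Closed-loop T = G/(1+GH).
Numerator: G_num * H_den = 5.
Denominator: G_den * H_den + G_num * H_num = (s + 0.4) + (5) = s + 5.4.
T(s) = (5)/(s + 5.4)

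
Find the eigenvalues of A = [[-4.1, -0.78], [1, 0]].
Eigenvalues solve det(λI - A) = 0.
Characteristic polynomial: λ^2 + 4.1*λ + 0.78 = 0.
Factor: (λ + 0.2)(λ + 3.9) = 0.
Roots: -0.2, -3.9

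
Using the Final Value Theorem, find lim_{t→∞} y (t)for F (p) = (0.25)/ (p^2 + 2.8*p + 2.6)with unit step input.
FVT: lim_{t→∞} y(t) = lim_{p→0} p*Y(p) where Y(p) = F(p)/p.
= lim_{p→0} F(p) = F(0) = num(0)/den(0) = 0.25/2.6 = 0.09615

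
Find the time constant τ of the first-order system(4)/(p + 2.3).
First-order system: τ = -1/pole. Pole = -2.3. τ = -1/(-2.3) = 0.4348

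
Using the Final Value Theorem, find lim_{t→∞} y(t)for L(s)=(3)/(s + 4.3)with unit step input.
FVT: lim_{t→∞} y(t) = lim_{s→0} s*Y(s) where Y(s) = L(s)/s.
= lim_{s→0} L(s) = L(0) = num(0)/den(0) = 3/4.3 = 0.6977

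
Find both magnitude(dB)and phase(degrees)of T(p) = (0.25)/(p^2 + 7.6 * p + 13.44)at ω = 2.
Substitute p = j*2: T(j2) = 0.00737146 - 0.0118693j.
|T| = 20*log₁₀(sqrt(Re²+Im²)) = -37.09 dB.
∠T = atan2(Im, Re) = -58.16°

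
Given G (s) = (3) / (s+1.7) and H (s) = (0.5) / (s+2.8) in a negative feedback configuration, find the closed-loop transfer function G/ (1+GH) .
Closed-loop T = G/(1+GH).
Numerator: G_num * H_den = 3*s + 8.4.
Denominator: G_den * H_den + G_num * H_num = (s^2 + 4.5*s + 4.76) + (1.5) = s^2 + 4.5*s + 6.26.
T(s) = (3*s + 8.4)/(s^2 + 4.5*s + 6.26)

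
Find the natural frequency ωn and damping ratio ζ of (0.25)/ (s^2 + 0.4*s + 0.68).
Underdamped: complex pole -0.2 + 0.8j. ωn = |pole| = 0.8246, ζ = -Re(pole)/ωn = 0.2425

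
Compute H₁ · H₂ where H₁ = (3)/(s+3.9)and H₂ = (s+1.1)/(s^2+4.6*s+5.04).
Series: H = H₁ · H₂ = (n₁·n₂)/(d₁·d₂).
Num: n₁·n₂ = 3*s + 3.3. Den: d₁·d₂ = s^3 + 8.5*s^2 + 22.98*s + 19.656.
H(s) = (3*s + 3.3)/(s^3 + 8.5*s^2 + 22.98*s + 19.656)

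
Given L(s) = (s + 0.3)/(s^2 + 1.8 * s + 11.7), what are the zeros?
Set numerator = 0: s + 0.3 = 0 → Zeros: -0.3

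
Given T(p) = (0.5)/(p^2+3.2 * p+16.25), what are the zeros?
Numerator is a nonzero constant (0.5) → Zeros: none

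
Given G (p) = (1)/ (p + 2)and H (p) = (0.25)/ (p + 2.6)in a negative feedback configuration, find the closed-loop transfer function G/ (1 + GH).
Closed-loop T = G/(1+GH).
Numerator: G_num * H_den = p + 2.6.
Denominator: G_den * H_den + G_num * H_num = (p^2 + 4.6*p + 5.2) + (0.25) = p^2 + 4.6*p + 5.45.
T(p) = (p + 2.6)/(p^2 + 4.6*p + 5.45)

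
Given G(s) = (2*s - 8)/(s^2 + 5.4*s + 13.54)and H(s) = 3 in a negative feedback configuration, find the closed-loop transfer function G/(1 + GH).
Closed-loop T = G/(1+GH).
Numerator: G_num * H_den = 2*s - 8.
Denominator: G_den * H_den + G_num * H_num = (s^2 + 5.4*s + 13.54) + (6*s - 24) = s^2 + 11.4*s - 10.46.
T(s) = (2*s - 8)/(s^2 + 11.4*s - 10.46)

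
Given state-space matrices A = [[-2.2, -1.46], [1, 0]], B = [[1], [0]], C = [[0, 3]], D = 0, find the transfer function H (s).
H(s) = C(sI - A)⁻¹B + D.
Characteristic polynomial det(sI - A) = s^2 + 2.2*s + 1.46.
Numerator from C·adj(sI-A)·B + D·det(sI-A) = 3.
H(s) = (3)/(s^2 + 2.2*s + 1.46)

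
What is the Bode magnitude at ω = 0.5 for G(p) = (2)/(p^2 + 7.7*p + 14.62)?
Substitute p = j*0.5: G(j0.5) = 0.129858 - 0.0347913j.
|G(j0.5)| = sqrt(Re² + Im²) = 0.1344.
20*log₁₀(0.1344) = -17.43 dB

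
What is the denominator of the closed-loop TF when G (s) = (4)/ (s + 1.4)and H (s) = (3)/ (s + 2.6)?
Characteristic poly = G_den * H_den + G_num * H_num = (s^2 + 4*s + 3.64) + (12) = s^2 + 4*s + 15.64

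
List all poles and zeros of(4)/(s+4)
Set denominator = 0: s + 4 = 0 → Poles: -4
Numerator is a nonzero constant (4) → Zeros: none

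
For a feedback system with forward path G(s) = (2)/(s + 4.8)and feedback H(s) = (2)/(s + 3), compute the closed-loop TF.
Closed-loop T = G/(1+GH).
Numerator: G_num * H_den = 2*s + 6.
Denominator: G_den * H_den + G_num * H_num = (s^2 + 7.8*s + 14.4) + (4) = s^2 + 7.8*s + 18.4.
T(s) = (2*s + 6)/(s^2 + 7.8*s + 18.4)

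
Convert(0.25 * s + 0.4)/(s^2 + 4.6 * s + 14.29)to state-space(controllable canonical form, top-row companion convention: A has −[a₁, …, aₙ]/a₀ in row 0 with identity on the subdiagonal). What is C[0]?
Reachable canonical form: C = numerator coefficients (right-aligned, zero-padded to length n).
num = 0.25*s + 0.4, C = [[0.25, 0.4]].
C[0] = 0.25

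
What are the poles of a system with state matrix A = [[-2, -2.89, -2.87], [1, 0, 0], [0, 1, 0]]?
Eigenvalues solve det(λI - A) = 0.
Characteristic polynomial: λ^3 + 2*λ^2 + 2.89*λ + 2.87 = 0.
Factor: (λ + 1.4)(λ^2 + 0.6*λ + 2.05) = 0.
Roots: -0.3 + 1.4j, -0.3 - 1.4j, -1.4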